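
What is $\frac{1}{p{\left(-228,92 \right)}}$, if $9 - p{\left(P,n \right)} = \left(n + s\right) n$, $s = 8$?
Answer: $- \frac{1}{9191} \approx -0.0001088$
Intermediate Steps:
$p{\left(P,n \right)} = 9 - n \left(8 + n\right)$ ($p{\left(P,n \right)} = 9 - \left(n + 8\right) n = 9 - \left(8 + n\right) n = 9 - n \left(8 + n\right)$)
$\frac{1}{p{\left(-228,92 \right)}} = \frac{1}{9 - 92^{2} - 736} = \frac{1}{9 - 8464 - 736} = \frac{1}{-9191} = - \frac{1}{9191}$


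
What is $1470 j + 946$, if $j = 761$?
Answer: $1119616$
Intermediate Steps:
$1470 j + 946 = 1470 \cdot 761 + 946 = 1118670 + 946 = 1119616$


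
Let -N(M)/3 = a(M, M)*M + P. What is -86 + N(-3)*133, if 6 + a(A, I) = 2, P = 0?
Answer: -4874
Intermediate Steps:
a(A, I) = -4 (a(A, I) = -6 + 2 = -4)
N(M) = 12*M (N(M) = -3*(-4*M + 0) = -(-12)*M = 12*M)
-86 + N(-3)*133 = -86 + (12*(-3))*133 = -86 - 36*133 = -86 - 4788 = -4874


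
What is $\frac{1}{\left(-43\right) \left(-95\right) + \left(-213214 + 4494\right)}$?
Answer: $- \frac{1}{204635} \approx -4.8868 \cdot 10^{-6}$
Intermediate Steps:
$\frac{1}{\left(-43\right) \left(-95\right) + \left(-213214 + 4494\right)} = \frac{1}{4085 - 208720} = \frac{1}{-204635} = - \frac{1}{204635}$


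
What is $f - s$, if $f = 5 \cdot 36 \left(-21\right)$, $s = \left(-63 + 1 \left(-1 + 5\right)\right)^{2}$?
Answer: $-7261$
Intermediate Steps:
$s = 3481$ ($s = \left(-63 + 1 \cdot 4\right)^{2} = \left(-63 + 4\right)^{2} = \left(-59\right)^{2} = 3481$)
$f = -3780$ ($f = 180 \left(-21\right) = -3780$)
$f - s = -3780 - 3481 = -7261$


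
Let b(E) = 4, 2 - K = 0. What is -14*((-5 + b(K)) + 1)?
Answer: 0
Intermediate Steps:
K = 2 (K = 2 - 1*0 = 2 + 0 = 2)
-14*((-5 + b(K)) + 1) = -14*((-5 + 4) + 1) = -14*(-1 + 1) = -14*0 = 0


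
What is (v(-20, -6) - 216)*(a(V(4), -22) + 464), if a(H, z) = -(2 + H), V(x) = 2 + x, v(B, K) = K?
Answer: -101232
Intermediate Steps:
a(H, z) = -2 - H
(v(-20, -6) - 216)*(a(V(4), -22) + 464) = (-6 - 216)*((-2 - (2 + 4)) + 464) = -222*((-2 - 1*6) + 464) = -222*((-2 - 6) + 464) = -222*(-8 + 464) = -222*456 = -101232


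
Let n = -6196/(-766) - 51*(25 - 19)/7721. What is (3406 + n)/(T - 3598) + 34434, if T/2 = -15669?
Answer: 1778696097783257/51655373924 ≈ 34434.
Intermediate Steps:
T = -31338 (T = 2*(-15669) = -31338)
n = 23802460/2957143 (n = -6196*(-1/766) - 51*6*(1/7721) = 3098/383 - 306*1/7721 = 3098/383 - 306/7721 = 23802460/2957143 ≈ 8.0491)
(3406 + n)/(T - 3598) + 34434 = (3406 + 23802460/2957143)/(-31338 - 3598) + 34434 = (10095831518/2957143)/(-34936) + 34434 = (10095831518/2957143)*(-1/34936) + 34434 = -5047915759/51655373924 + 34434 = 1778696097783257/51655373924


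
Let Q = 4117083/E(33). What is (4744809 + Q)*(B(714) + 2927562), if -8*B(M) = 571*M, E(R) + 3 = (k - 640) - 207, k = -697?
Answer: 21103034112929610/1547 ≈ 1.3641e+13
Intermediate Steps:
E(R) = -1547 (E(R) = -3 + ((-697 - 640) - 207) = -3 + (-1337 - 207) = -3 - 1544 = -1547)
B(M) = -571*M/8
Q = -4117083/1547 (Q = 4117083/(-1547) = 4117083*(-1/1547) = -4117083/1547 ≈ -2661.3)
(4744809 + Q)*(B(714) + 2927562) = (4744809 - 4117083/1547)*(-571/8*714 + 2927562) = 7336102440*(-203847/4 + 2927562)/1547 = (7336102440/1547)*(11506401/4) = 21103034112929610/1547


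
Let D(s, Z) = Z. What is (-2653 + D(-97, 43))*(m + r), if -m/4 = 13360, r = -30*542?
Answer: 181917000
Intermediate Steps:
r = -16260
m = -53440 (m = -4*13360 = -53440)
(-2653 + D(-97, 43))*(m + r) = (-2653 + 43)*(-53440 - 16260) = -2610*(-69700) = 181917000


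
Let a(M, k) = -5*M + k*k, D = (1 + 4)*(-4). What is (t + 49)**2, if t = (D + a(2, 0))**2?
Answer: 900601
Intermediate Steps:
D = -20 (D = 5*(-4) = -20)
a(M, k) = k**2 - 5*M (a(M, k) = -5*M + k**2 = k**2 - 5*M)
t = 900 (t = (-20 + (0**2 - 5*2))**2 = (-20 + (0 - 10))**2 = (-20 - 10)**2 = (-30)**2 = 900)
(t + 49)**2 = (900 + 49)**2 = 949**2 = 900601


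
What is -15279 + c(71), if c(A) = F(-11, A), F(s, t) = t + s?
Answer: -15219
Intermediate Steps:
F(s, t) = s + t
c(A) = -11 + A
-15279 + c(71) = -15279 + (-11 + 71) = -15279 + 60 = -15219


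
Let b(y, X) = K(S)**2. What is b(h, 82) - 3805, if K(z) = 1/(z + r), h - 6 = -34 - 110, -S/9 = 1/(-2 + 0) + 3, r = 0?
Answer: -7705121/2025 ≈ -3805.0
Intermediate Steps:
S = -45/2 (S = -9*(1/(-2 + 0) + 3) = -9*(1/(-2) + 3) = -9*(-1/2 + 3) = -9*5/2 = -45/2 ≈ -22.500)
h = -138 (h = 6 + (-34 - 110) = 6 - 144 = -138)
K(z) = 1/z (K(z) = 1/(z + 0) = 1/z)
b(y, X) = 4/2025 (b(y, X) = (1/(-45/2))**2 = (-2/45)**2 = 4/2025)
b(h, 82) - 3805 = 4/2025 - 3805 = -7705121/2025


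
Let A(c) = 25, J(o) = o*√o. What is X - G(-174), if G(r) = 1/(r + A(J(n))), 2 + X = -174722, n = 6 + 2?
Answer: -26033875/149 ≈ -1.7472e+5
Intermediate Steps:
n = 8
J(o) = o^(3/2)
X = -174724 (X = -2 - 174722 = -174724)
G(r) = 1/(25 + r) (G(r) = 1/(r + 25) = 1/(25 + r))
X - G(-174) = -174724 - 1/(25 - 174) = -174724 - 1/(-149) = -174724 - 1*(-1/149) = -174724 + 1/149 = -26033875/149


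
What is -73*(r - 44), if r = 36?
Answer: 584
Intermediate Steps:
-73*(r - 44) = -73*(36 - 44) = -73*(-8) = 584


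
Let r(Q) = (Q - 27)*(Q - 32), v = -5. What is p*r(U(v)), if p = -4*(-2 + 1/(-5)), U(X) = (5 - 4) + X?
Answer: 49104/5 ≈ 9820.8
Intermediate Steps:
U(X) = 1 + X
p = 44/5 (p = -4*(-2 - ⅕) = -4*(-11/5) = 44/5 ≈ 8.8000)
r(Q) = (-32 + Q)*(-27 + Q) (r(Q) = (-27 + Q)*(-32 + Q) = (-32 + Q)*(-27 + Q))
p*r(U(v)) = 44*(864 + (1 - 5)² - 59*(1 - 5))/5 = 44*(864 + (-4)² - 59*(-4))/5 = 44*(864 + 16 + 236)/5 = (44/5)*1116 = 49104/5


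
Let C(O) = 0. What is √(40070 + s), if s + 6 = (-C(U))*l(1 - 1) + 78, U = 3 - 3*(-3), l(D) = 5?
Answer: √40142 ≈ 200.35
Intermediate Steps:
U = 12 (U = 3 + 9 = 12)
s = 72 (s = -6 + (-1*0*5 + 78) = -6 + (0*5 + 78) = -6 + (0 + 78) = -6 + 78 = 72)
√(40070 + s) = √(40070 + 72) = √40142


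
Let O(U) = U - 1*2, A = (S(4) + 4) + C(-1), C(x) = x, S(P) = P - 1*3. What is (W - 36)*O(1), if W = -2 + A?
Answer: 34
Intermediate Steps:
S(P) = -3 + P (S(P) = P - 3 = -3 + P)
A = 4 (A = ((-3 + 4) + 4) - 1 = (1 + 4) - 1 = 5 - 1 = 4)
W = 2 (W = -2 + 4 = 2)
O(U) = -2 + U (O(U) = U - 2 = -2 + U)
(W - 36)*O(1) = (2 - 36)*(-2 + 1) = -34*(-1) = 34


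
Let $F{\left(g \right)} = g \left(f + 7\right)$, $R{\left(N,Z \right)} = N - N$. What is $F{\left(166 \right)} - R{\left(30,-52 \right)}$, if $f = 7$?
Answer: $2324$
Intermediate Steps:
$R{\left(N,Z \right)} = 0$
$F{\left(g \right)} = 14 g$ ($F{\left(g \right)} = g \left(7 + 7\right) = g 14 = 14 g$)
$F{\left(166 \right)} - R{\left(30,-52 \right)} = 14 \cdot 166 - 0 = 2324 + 0 = 2324$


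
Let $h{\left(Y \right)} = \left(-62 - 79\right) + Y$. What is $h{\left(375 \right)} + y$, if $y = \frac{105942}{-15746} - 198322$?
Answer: $- \frac{1559599795}{7873} \approx -1.9809 \cdot 10^{5}$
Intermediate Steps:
$h{\left(Y \right)} = -141 + Y$
$y = - \frac{1561442077}{7873}$ ($y = 105942 \left(- \frac{1}{15746}\right) - 198322 = - \frac{52971}{7873} - 198322 = - \frac{1561442077}{7873} \approx -1.9833 \cdot 10^{5}$)
$h{\left(375 \right)} + y = \left(-141 + 375\right) - \frac{1561442077}{7873} = 234 - \frac{1561442077}{7873} = - \frac{1559599795}{7873}$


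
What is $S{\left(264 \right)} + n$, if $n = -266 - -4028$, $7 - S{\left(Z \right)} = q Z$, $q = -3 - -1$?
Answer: $4297$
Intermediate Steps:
$q = -2$ ($q = -3 + 1 = -2$)
$S{\left(Z \right)} = 7 + 2 Z$ ($S{\left(Z \right)} = 7 - - 2 Z = 7 + 2 Z$)
$n = 3762$ ($n = -266 + 4028 = 3762$)
$S{\left(264 \right)} + n = \left(7 + 2 \cdot 264\right) + 3762 = \left(7 + 528\right) + 3762 = 535 + 3762 = 4297$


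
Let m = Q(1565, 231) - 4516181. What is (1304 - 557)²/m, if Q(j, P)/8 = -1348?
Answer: -558009/4526965 ≈ -0.12326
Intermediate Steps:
Q(j, P) = -10784 (Q(j, P) = 8*(-1348) = -10784)
m = -4526965 (m = -10784 - 4516181 = -4526965)
(1304 - 557)²/m = (1304 - 557)²/(-4526965) = 747²*(-1/4526965) = 558009*(-1/4526965) = -558009/4526965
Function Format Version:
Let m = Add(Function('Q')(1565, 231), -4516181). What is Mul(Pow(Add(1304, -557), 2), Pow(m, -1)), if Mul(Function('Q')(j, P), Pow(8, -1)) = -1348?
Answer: Rational(-558009, 4526965) ≈ -0.12326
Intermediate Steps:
Function('Q')(j, P) = -10784 (Function('Q')(j, P) = Mul(8, -1348) = -10784)
m = -4526965 (m = Add(-10784, -4516181) = -4526965)
Mul(Pow(Add(1304, -557), 2), Pow(m, -1)) = Mul(Pow(Add(1304, -557), 2), Pow(-4526965, -1)) = Mul(Pow(747, 2), Rational(-1, 4526965)) = Mul(558009, Rational(-1, 4526965)) = Rational(-558009, 4526965)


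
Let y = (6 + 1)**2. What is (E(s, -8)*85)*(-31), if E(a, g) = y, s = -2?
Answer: -129115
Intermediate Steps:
y = 49 (y = 7**2 = 49)
E(a, g) = 49
(E(s, -8)*85)*(-31) = (49*85)*(-31) = 4165*(-31) = -129115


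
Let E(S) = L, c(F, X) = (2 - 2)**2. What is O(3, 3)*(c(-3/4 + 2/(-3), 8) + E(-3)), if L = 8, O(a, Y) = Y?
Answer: 24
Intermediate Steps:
c(F, X) = 0 (c(F, X) = 0**2 = 0)
E(S) = 8
O(3, 3)*(c(-3/4 + 2/(-3), 8) + E(-3)) = 3*(0 + 8) = 3*8 = 24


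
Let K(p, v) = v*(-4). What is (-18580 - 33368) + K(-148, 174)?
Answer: -52644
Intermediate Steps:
K(p, v) = -4*v
(-18580 - 33368) + K(-148, 174) = (-18580 - 33368) - 4*174 = -51948 - 696 = -52644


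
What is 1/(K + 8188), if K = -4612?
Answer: 1/3576 ≈ 0.00027964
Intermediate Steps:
1/(K + 8188) = 1/(-4612 + 8188) = 1/3576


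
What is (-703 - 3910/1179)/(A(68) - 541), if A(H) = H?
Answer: 832747/557667 ≈ 1.4933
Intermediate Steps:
(-703 - 3910/1179)/(A(68) - 541) = (-703 - 3910/1179)/(68 - 541) = (-703 - 3910*1/1179)/(-473) = (-703 - 3910/1179)*(-1/473) = -832747/1179*(-1/473) = 832747/557667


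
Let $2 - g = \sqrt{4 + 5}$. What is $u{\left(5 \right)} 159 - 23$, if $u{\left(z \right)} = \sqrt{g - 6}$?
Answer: $-23 + 159 i \sqrt{7} \approx -23.0 + 420.67 i$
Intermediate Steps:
$g = -1$ ($g = 2 - \sqrt{4 + 5} = 2 - \sqrt{9} = 2 - 3 = -1$)
$u{\left(z \right)} = i \sqrt{7}$ ($u{\left(z \right)} = \sqrt{-1 - 6} = \sqrt{-7} = i \sqrt{7}$)
$u{\left(5 \right)} 159 - 23 = i \sqrt{7} \cdot 159 - 23 = 159 i \sqrt{7} - 23 = -23 + 159 i \sqrt{7}$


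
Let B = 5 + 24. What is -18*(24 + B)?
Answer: -954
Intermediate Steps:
B = 29
-18*(24 + B) = -18*(24 + 29) = -18*53 = -954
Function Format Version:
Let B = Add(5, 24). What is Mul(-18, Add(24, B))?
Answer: -954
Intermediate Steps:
B = 29
Mul(-18, Add(24, B)) = Mul(-18, Add(24, 29)) = Mul(-18, 53) = -954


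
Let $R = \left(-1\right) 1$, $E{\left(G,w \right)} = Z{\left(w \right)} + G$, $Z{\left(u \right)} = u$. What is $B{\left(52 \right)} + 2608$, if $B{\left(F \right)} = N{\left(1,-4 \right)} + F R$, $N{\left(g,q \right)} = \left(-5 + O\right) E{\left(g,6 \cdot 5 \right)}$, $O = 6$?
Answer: $2587$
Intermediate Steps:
$E{\left(G,w \right)} = G + w$ ($E{\left(G,w \right)} = w + G = G + w$)
$R = -1$
$N{\left(g,q \right)} = 30 + g$ ($N{\left(g,q \right)} = \left(-5 + 6\right) \left(g + 6 \cdot 5\right) = 1 \left(g + 30\right) = 1 \left(30 + g\right) = 30 + g$)
$B{\left(F \right)} = 31 - F$ ($B{\left(F \right)} = \left(30 + 1\right) + F \left(-1\right) = 31 - F$)
$B{\left(52 \right)} + 2608 = \left(31 - 52\right) + 2608 = -21 + 2608 = 2587$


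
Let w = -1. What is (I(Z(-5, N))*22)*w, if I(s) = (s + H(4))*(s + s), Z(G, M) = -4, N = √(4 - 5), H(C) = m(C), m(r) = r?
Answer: 0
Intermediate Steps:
H(C) = C
N = I (N = √(-1) = I ≈ 1.0*I)
I(s) = 2*s*(4 + s) (I(s) = (s + 4)*(s + s) = (4 + s)*(2*s) = 2*s*(4 + s))
(I(Z(-5, N))*22)*w = ((2*(-4)*(4 - 4))*22)*(-1) = ((2*(-4)*0)*22)*(-1) = (0*22)*(-1) = 0*(-1) = 0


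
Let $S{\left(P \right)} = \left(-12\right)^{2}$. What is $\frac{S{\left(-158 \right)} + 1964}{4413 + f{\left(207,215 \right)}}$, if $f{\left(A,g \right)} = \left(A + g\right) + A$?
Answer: $\frac{1054}{2521} \approx 0.41809$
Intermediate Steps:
$f{\left(A,g \right)} = g + 2 A$
$S{\left(P \right)} = 144$
$\frac{S{\left(-158 \right)} + 1964}{4413 + f{\left(207,215 \right)}} = \frac{144 + 1964}{4413 + \left(215 + 2 \cdot 207\right)} = \frac{2108}{4413 + \left(215 + 414\right)} = \frac{2108}{4413 + 629} = \frac{2108}{5042} = 2108 \cdot \frac{1}{5042} = \frac{1054}{2521}$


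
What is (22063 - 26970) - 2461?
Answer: -7368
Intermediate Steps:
(22063 - 26970) - 2461 = -4907 - 2461 = -7368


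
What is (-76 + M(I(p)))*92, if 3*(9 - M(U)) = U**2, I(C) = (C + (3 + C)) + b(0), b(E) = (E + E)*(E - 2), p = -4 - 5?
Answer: -13064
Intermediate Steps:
p = -9
b(E) = 2*E*(-2 + E) (b(E) = (2*E)*(-2 + E) = 2*E*(-2 + E))
I(C) = 3 + 2*C (I(C) = (C + (3 + C)) + 2*0*(-2 + 0) = (3 + 2*C) + 2*0*(-2) = (3 + 2*C) + 0 = 3 + 2*C)
M(U) = 9 - U**2/3
(-76 + M(I(p)))*92 = (-76 + (9 - (3 + 2*(-9))**2/3))*92 = (-76 + (9 - (3 - 18)**2/3))*92 = (-76 + (9 - 1/3*(-15)**2))*92 = (-76 + (9 - 1/3*225))*92 = (-76 + (9 - 75))*92 = (-76 - 66)*92 = -142*92 = -13064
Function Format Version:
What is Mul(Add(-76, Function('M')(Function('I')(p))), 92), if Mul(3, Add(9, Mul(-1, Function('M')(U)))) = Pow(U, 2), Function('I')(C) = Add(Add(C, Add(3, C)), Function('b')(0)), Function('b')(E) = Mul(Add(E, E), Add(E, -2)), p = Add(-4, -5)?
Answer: -13064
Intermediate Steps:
p = -9
Function('b')(E) = Mul(2, E, Add(-2, E)) (Function('b')(E) = Mul(Mul(2, E), Add(-2, E)) = Mul(2, E, Add(-2, E)))
Function('I')(C) = Add(3, Mul(2, C)) (Function('I')(C) = Add(Add(C, Add(3, C)), Mul(2, 0, Add(-2, 0))) = Add(Add(3, Mul(2, C)), Mul(2, 0, -2)) = Add(Add(3, Mul(2, C)), 0) = Add(3, Mul(2, C)))
Function('M')(U) = Add(9, Mul(Rational(-1, 3), Pow(U, 2)))
Mul(Add(-76, Function('M')(Function('I')(p))), 92) = Mul(Add(-76, Add(9, Mul(Rational(-1, 3), Pow(Add(3, Mul(2, -9)), 2)))), 92) = Mul(Add(-76, Add(9, Mul(Rational(-1, 3), Pow(Add(3, -18), 2)))), 92) = Mul(Add(-76, Add(9, Mul(Rational(-1, 3), Pow(-15, 2)))), 92) = Mul(Add(-76, Add(9, Mul(Rational(-1, 3), 225))), 92) = Mul(Add(-76, Add(9, -75)), 92) = Mul(Add(-76, -66), 92) = Mul(-142, 92) = -13064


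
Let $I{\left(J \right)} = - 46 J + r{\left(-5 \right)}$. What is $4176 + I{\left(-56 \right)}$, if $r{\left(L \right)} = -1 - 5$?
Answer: $6746$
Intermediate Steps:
$r{\left(L \right)} = -6$ ($r{\left(L \right)} = -1 - 5 = -6$)
$I{\left(J \right)} = -6 - 46 J$ ($I{\left(J \right)} = - 46 J - 6 = -6 - 46 J$)
$4176 + I{\left(-56 \right)} = 4176 - -2570 = 4176 + \left(-6 + 2576\right) = 4176 + 2570 = 6746$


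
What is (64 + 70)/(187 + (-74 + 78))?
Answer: 134/191 ≈ 0.70157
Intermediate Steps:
(64 + 70)/(187 + (-74 + 78)) = 134/(187 + 4) = 134/191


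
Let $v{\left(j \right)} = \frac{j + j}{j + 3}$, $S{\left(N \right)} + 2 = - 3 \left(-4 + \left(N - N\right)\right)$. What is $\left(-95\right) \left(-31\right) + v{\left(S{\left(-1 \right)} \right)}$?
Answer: $\frac{38305}{13} \approx 2946.5$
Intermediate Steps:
$S{\left(N \right)} = 10$ ($S{\left(N \right)} = -2 - 3 \left(-4 + \left(N - N\right)\right) = -2 - 3 \left(-4 + 0\right) = -2 - -12 = -2 + 12 = 10$)
$v{\left(j \right)} = \frac{2 j}{3 + j}$
$\left(-95\right) \left(-31\right) + v{\left(S{\left(-1 \right)} \right)} = \left(-95\right) \left(-31\right) + 2 \cdot 10 \frac{1}{3 + 10} = 2945 + 2 \cdot 10 \cdot \frac{1}{13} = 2945 + \frac{20}{13} = \frac{38305}{13}$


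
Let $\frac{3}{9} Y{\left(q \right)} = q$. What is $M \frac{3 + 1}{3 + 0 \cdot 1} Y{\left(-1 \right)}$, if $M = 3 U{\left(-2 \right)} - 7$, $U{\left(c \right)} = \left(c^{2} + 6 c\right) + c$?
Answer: $148$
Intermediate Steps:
$Y{\left(q \right)} = 3 q$
$U{\left(c \right)} = c^{2} + 7 c$
$M = -37$ ($M = 3 \left(- 2 \left(7 - 2\right)\right) - 7 = 3 \left(\left(-2\right) 5\right) - 7 = 3 \left(-10\right) - 7 = -30 - 7 = -37$)
$M \frac{3 + 1}{3 + 0 \cdot 1} Y{\left(-1 \right)} = - 37 \frac{3 + 1}{3 + 0 \cdot 1} \cdot 3 \left(-1\right) = - 37 \frac{4}{3 + 0} \left(-3\right) = - 37 \cdot \frac{4}{3} \left(-3\right) = \left(-37\right) \left(-4\right) = 148$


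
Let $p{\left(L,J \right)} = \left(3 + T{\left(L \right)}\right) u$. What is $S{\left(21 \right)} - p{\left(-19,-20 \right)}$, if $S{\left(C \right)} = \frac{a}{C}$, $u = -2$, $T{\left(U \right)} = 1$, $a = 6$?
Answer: $\frac{58}{7} \approx 8.2857$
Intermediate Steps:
$S{\left(C \right)} = \frac{6}{C}$
$p{\left(L,J \right)} = -8$ ($p{\left(L,J \right)} = \left(3 + 1\right) \left(-2\right) = 4 \left(-2\right) = -8$)
$S{\left(21 \right)} - p{\left(-19,-20 \right)} = \frac{6}{21} - -8 = 6 \cdot \frac{1}{21} + 8 = \frac{2}{7} + 8 = \frac{58}{7}$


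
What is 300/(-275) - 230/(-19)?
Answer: 2302/209 ≈ 11.014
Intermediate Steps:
300/(-275) - 230/(-19) = 300*(-1/275) - 230*(-1/19) = -12/11 + 230/19 = 2302/209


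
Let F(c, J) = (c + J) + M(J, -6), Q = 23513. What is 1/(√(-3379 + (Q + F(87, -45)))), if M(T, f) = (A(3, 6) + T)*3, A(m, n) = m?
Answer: √802/4010 ≈ 0.0070622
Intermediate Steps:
M(T, f) = 9 + 3*T (M(T, f) = (3 + T)*3 = 9 + 3*T)
F(c, J) = 9 + c + 4*J (F(c, J) = (c + J) + (9 + 3*J) = (J + c) + (9 + 3*J) = 9 + c + 4*J)
1/(√(-3379 + (Q + F(87, -45)))) = 1/(√(-3379 + (23513 + (9 + 87 + 4*(-45))))) = 1/(√(-3379 + (23513 + (9 + 87 - 180)))) = 1/(√(-3379 + (23513 - 84))) = 1/(√(-3379 + 23429)) = 1/(√20050) = 1/(5*√802) = √802/4010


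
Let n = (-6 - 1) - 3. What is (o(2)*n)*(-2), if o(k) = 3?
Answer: 60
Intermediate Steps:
n = -10 (n = -7 - 3 = -10)
(o(2)*n)*(-2) = (3*(-10))*(-2) = -30*(-2) = 60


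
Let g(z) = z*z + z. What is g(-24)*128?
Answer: 70656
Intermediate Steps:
g(z) = z + z² (g(z) = z² + z = z + z²)
g(-24)*128 = -24*(1 - 24)*128 = -24*(-23)*128 = 552*128 = 70656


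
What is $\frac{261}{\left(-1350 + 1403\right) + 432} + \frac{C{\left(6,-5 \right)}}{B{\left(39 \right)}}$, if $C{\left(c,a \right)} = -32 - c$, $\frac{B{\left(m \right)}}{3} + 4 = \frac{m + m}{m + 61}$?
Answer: $\frac{1047563}{234255} \approx 4.4719$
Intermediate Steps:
$B{\left(m \right)} = -12 + \frac{6 m}{61 + m}$ ($B{\left(m \right)} = -12 + 3 \frac{m + m}{m + 61} = -12 + 3 \frac{2 m}{61 + m} = -12 + \frac{6 m}{61 + m}$)
$\frac{261}{\left(-1350 + 1403\right) + 432} + \frac{C{\left(6,-5 \right)}}{B{\left(39 \right)}} = \frac{261}{\left(-1350 + 1403\right) + 432} + \frac{-32 - 6}{6 \frac{1}{61 + 39} \left(-122 - 39\right)} = \frac{261}{53 + 432} + \frac{-32 - 6}{6 \cdot \frac{1}{100} \left(-122 - 39\right)} = \frac{261}{485} - \frac{38}{6 \cdot \frac{1}{100} \left(-161\right)} = 261 \cdot \frac{1}{485} - \frac{38}{- \frac{483}{50}} = \frac{261}{485} - - \frac{1900}{483} = \frac{261}{485} + \frac{1900}{483} = \frac{1047563}{234255}$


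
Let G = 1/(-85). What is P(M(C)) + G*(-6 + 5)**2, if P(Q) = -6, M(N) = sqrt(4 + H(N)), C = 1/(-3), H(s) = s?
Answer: -511/85 ≈ -6.0118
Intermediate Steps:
C = -1/3 ≈ -0.33333
M(N) = sqrt(4 + N)
G = -1/85 ≈ -0.011765
P(M(C)) + G*(-6 + 5)**2 = -6 - (-6 + 5)**2/85 = -6 - 1/85*(-1)**2 = -6 - 1/85*1 = -6 - 1/85 = -511/85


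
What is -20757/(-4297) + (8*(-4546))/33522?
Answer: 269771429/72022017 ≈ 3.7457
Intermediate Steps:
-20757/(-4297) + (8*(-4546))/33522 = -20757*(-1/4297) - 36368*1/33522 = 20757/4297 - 18184/16761 = 269771429/72022017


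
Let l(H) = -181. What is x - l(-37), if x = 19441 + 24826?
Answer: 44448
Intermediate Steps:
x = 44267
x - l(-37) = 44267 - 1*(-181) = 44267 + 181 = 44448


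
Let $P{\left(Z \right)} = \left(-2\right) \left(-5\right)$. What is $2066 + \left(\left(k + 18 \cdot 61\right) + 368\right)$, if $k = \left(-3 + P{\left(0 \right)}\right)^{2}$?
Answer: $3581$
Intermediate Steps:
$P{\left(Z \right)} = 10$
$k = 49$ ($k = \left(-3 + 10\right)^{2} = 7^{2} = 49$)
$2066 + \left(\left(k + 18 \cdot 61\right) + 368\right) = 2066 + \left(\left(49 + 18 \cdot 61\right) + 368\right) = 2066 + \left(\left(49 + 1098\right) + 368\right) = 2066 + \left(1147 + 368\right) = 2066 + 1515 = 3581$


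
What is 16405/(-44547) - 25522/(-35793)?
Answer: 183248123/531490257 ≈ 0.34478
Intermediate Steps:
16405/(-44547) - 25522/(-35793) = 16405*(-1/44547) - 25522*(-1/35793) = -16405/44547 + 25522/35793 = 183248123/531490257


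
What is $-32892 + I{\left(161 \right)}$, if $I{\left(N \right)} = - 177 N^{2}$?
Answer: $-4620909$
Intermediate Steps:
$-32892 + I{\left(161 \right)} = -32892 - 177 \cdot 161^{2} = -32892 - 4588017 = -4620909$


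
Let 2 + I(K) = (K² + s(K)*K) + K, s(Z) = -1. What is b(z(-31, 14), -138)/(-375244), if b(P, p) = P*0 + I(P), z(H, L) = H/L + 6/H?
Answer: -715313/70679458864 ≈ -1.0121e-5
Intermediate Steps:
I(K) = -2 + K² (I(K) = -2 + ((K² - K) + K) = -2 + K²)
z(H, L) = 6/H + H/L
b(P, p) = -2 + P² (b(P, p) = P*0 + (-2 + P²) = 0 + (-2 + P²) = -2 + P²)
b(z(-31, 14), -138)/(-375244) = (-2 + (6/(-31) - 31/14)²)/(-375244) = (-2 + (6*(-1/31) - 31*1/14)²)*(-1/375244) = (-2 + (-6/31 - 31/14)²)*(-1/375244) = (-2 + (-1045/434)²)*(-1/375244) = (-2 + 1092025/188356)*(-1/375244) = (715313/188356)*(-1/375244) = -715313/70679458864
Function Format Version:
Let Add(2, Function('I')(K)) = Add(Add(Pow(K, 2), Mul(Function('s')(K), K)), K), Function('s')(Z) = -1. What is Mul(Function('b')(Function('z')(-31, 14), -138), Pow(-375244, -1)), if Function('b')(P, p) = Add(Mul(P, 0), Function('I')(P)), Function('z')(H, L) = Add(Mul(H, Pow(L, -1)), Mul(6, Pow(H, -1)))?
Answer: Rational(-715313, 70679458864) ≈ -1.0121e-5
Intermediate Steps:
Function('I')(K) = Add(-2, Pow(K, 2)) (Function('I')(K) = Add(-2, Add(Add(Pow(K, 2), Mul(-1, K)), K)) = Add(-2, Pow(K, 2)))
Function('z')(H, L) = Add(Mul(6, Pow(H, -1)), Mul(H, Pow(L, -1)))
Function('b')(P, p) = Add(-2, Pow(P, 2)) (Function('b')(P, p) = Add(Mul(P, 0), Add(-2, Pow(P, 2))) = Add(0, Add(-2, Pow(P, 2))) = Add(-2, Pow(P, 2)))
Mul(Function('b')(Function('z')(-31, 14), -138), Pow(-375244, -1)) = Mul(Add(-2, Pow(Add(Mul(6, Pow(-31, -1)), Mul(-31, Pow(14, -1))), 2)), Pow(-375244, -1)) = Mul(Add(-2, Pow(Add(Mul(6, Rational(-1, 31)), Mul(-31, Rational(1, 14))), 2)), Rational(-1, 375244)) = Mul(Add(-2, Pow(Add(Rational(-6, 31), Rational(-31, 14)), 2)), Rational(-1, 375244)) = Mul(Add(-2, Pow(Rational(-1045, 434), 2)), Rational(-1, 375244)) = Mul(Add(-2, Rational(1092025, 188356)), Rational(-1, 375244)) = Mul(Rational(715313, 188356), Rational(-1, 375244)) = Rational(-715313, 70679458864)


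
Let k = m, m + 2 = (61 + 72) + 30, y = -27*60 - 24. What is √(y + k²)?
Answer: √24277 ≈ 155.81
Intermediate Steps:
y = -1644 (y = -1620 - 24 = -1644)
m = 161 (m = -2 + ((61 + 72) + 30) = -2 + (133 + 30) = -2 + 163 = 161)
k = 161
√(y + k²) = √(-1644 + 161²) = √(-1644 + 25921) = √24277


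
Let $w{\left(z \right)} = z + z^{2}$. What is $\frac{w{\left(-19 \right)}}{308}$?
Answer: $\frac{171}{154} \approx 1.1104$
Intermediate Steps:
$\frac{w{\left(-19 \right)}}{308} = \frac{\left(-19\right) \left(1 - 19\right)}{308} = \left(-19\right) \left(-18\right) \frac{1}{308} = 342 \cdot \frac{1}{308} = \frac{171}{154}$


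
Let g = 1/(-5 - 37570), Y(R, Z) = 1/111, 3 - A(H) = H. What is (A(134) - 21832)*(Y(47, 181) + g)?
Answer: -91424648/463425 ≈ -197.28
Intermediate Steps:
A(H) = 3 - H
Y(R, Z) = 1/111
g = -1/37575 (g = 1/(-37575) = -1/37575 ≈ -2.6613e-5)
(A(134) - 21832)*(Y(47, 181) + g) = ((3 - 1*134) - 21832)*(1/111 - 1/37575) = ((3 - 134) - 21832)*(12488/1390275) = (-131 - 21832)*(12488/1390275) = -21963*12488/1390275 = -91424648/463425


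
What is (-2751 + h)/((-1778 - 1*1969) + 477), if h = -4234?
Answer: 1397/654 ≈ 2.1361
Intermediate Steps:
(-2751 + h)/((-1778 - 1*1969) + 477) = (-2751 - 4234)/((-1778 - 1*1969) + 477) = -6985/((-1778 - 1969) + 477) = -6985/(-3747 + 477) = -6985/(-3270) = -6985*(-1/3270) = 1397/654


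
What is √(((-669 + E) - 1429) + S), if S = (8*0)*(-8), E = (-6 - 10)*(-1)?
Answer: I*√2082 ≈ 45.629*I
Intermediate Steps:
E = 16 (E = -16*(-1) = 16)
S = 0 (S = 0*(-8) = 0)
√(((-669 + E) - 1429) + S) = √(((-669 + 16) - 1429) + 0) = √((-653 - 1429) + 0) = √(-2082 + 0) = √(-2082) = I*√2082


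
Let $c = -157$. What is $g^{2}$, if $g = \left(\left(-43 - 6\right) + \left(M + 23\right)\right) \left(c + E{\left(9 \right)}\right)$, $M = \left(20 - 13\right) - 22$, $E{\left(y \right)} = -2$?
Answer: $42497361$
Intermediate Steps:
$M = -15$ ($M = \left(20 - 13\right) - 22 = 7 - 22 = -15$)
$g = 6519$ ($g = \left(\left(-43 - 6\right) + \left(-15 + 23\right)\right) \left(-157 - 2\right) = \left(-49 + 8\right) \left(-159\right) = \left(-41\right) \left(-159\right) = 6519$)
$g^{2} = 6519^{2} = 42497361$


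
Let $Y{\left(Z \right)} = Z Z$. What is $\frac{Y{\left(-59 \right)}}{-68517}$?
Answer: $- \frac{3481}{68517} \approx -0.050805$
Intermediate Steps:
$Y{\left(Z \right)} = Z^{2}$
$\frac{Y{\left(-59 \right)}}{-68517} = \frac{\left(-59\right)^{2}}{-68517} = 3481 \left(- \frac{1}{68517}\right) = - \frac{3481}{68517}$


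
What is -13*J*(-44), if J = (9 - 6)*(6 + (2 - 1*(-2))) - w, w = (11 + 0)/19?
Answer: 319748/19 ≈ 16829.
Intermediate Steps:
w = 11/19 (w = 11*(1/19) = 11/19 ≈ 0.57895)
J = 559/19 (J = (9 - 6)*(6 + (2 - 1*(-2))) - 1*11/19 = 3*(6 + (2 + 2)) - 11/19 = 3*(6 + 4) - 11/19 = 3*10 - 11/19 = 30 - 11/19 = 559/19 ≈ 29.421)
-13*J*(-44) = -13*559/19*(-44) = -7267/19*(-44) = 319748/19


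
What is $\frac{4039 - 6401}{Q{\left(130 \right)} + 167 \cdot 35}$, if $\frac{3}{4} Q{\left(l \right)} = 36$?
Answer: $- \frac{2362}{5893} \approx -0.40081$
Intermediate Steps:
$Q{\left(l \right)} = 48$ ($Q{\left(l \right)} = \frac{4}{3} \cdot 36 = 48$)
$\frac{4039 - 6401}{Q{\left(130 \right)} + 167 \cdot 35} = \frac{4039 - 6401}{48 + 167 \cdot 35} = - \frac{2362}{48 + 5845} = - \frac{2362}{5893}$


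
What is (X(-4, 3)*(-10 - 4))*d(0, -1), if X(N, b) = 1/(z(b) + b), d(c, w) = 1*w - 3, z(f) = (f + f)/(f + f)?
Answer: 14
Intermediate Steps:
z(f) = 1 (z(f) = (2*f)/((2*f)) = (2*f)*(1/(2*f)) = 1)
d(c, w) = -3 + w (d(c, w) = w - 3 = -3 + w)
X(N, b) = 1/(1 + b)
(X(-4, 3)*(-10 - 4))*d(0, -1) = ((-10 - 4)/(1 + 3))*(-3 - 1) = (-14/4)*(-4) = ((¼)*(-14))*(-4) = -7/2*(-4) = 14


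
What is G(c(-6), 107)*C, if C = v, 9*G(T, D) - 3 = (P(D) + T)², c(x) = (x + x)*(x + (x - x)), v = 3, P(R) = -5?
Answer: 4492/3 ≈ 1497.3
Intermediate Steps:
c(x) = 2*x² (c(x) = (2*x)*(x + 0) = (2*x)*x = 2*x²)
G(T, D) = ⅓ + (-5 + T)²/9
C = 3
G(c(-6), 107)*C = (⅓ + (-5 + 2*(-6)²)²/9)*3 = (⅓ + (-5 + 2*36)²/9)*3 = (⅓ + (-5 + 72)²/9)*3 = (⅓ + (⅑)*67²)*3 = (⅓ + (⅑)*4489)*3 = (⅓ + 4489/9)*3 = (4492/9)*3 = 4492/3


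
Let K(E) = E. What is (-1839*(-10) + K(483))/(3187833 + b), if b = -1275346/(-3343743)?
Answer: 63106461639/10659295554265 ≈ 0.0059203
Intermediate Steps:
b = 1275346/3343743 (b = -1275346*(-1/3343743) = 1275346/3343743 ≈ 0.38141)
(-1839*(-10) + K(483))/(3187833 + b) = (-1839*(-10) + 483)/(3187833 + 1275346/3343743) = (18390 + 483)/(10659295554265/3343743) = 18873*(3343743/10659295554265) = 63106461639/10659295554265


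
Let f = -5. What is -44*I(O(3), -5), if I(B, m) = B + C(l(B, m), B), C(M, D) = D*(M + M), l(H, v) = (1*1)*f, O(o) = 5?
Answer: 1980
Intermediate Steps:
l(H, v) = -5 (l(H, v) = (1*1)*(-5) = 1*(-5) = -5)
C(M, D) = 2*D*M (C(M, D) = D*(2*M) = 2*D*M)
I(B, m) = -9*B (I(B, m) = B + 2*B*(-5) = B - 10*B = -9*B)
-44*I(O(3), -5) = -(-396)*5 = -44*(-45) = 1980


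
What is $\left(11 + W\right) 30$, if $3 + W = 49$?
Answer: $1710$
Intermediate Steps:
$W = 46$ ($W = -3 + 49 = 46$)
$\left(11 + W\right) 30 = \left(11 + 46\right) 30 = 57 \cdot 30 = 1710$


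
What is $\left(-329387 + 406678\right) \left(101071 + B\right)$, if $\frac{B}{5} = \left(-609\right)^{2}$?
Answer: $151140695516$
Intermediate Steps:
$B = 1854405$ ($B = 5 \left(-609\right)^{2} = 5 \cdot 370881 = 1854405$)
$\left(-329387 + 406678\right) \left(101071 + B\right) = \left(-329387 + 406678\right) \left(101071 + 1854405\right) = 77291 \cdot 1955476 = 151140695516$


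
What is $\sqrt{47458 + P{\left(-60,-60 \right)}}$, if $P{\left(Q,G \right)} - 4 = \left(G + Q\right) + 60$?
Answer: $\sqrt{47402} \approx 217.72$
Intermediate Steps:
$P{\left(Q,G \right)} = 64 + G + Q$ ($P{\left(Q,G \right)} = 4 + \left(\left(G + Q\right) + 60\right) = 4 + \left(60 + G + Q\right) = 64 + G + Q$)
$\sqrt{47458 + P{\left(-60,-60 \right)}} = \sqrt{47458 - 56} = \sqrt{47402}$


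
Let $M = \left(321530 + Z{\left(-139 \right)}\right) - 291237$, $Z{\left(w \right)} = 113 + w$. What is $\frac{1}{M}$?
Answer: $\frac{1}{30267} \approx 3.3039 \cdot 10^{-5}$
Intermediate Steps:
$M = 30267$ ($M = \left(321530 + \left(113 - 139\right)\right) - 291237 = \left(321530 - 26\right) - 291237 = 321504 - 291237 = 30267$)
$\frac{1}{M} = \frac{1}{30267}$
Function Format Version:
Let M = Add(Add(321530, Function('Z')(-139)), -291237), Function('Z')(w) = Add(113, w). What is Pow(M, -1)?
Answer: Rational(1, 30267) ≈ 3.3039e-5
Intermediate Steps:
M = 30267 (M = Add(Add(321530, Add(113, -139)), -291237) = Add(Add(321530, -26), -291237) = Add(321504, -291237) = 30267)
Pow(M, -1) = Pow(30267, -1) = Rational(1, 30267)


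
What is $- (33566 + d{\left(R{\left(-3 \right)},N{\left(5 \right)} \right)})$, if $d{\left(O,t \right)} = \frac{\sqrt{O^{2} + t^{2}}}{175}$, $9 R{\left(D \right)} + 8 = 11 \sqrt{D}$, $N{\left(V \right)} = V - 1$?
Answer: $-33566 - \frac{\sqrt{997 - 176 i \sqrt{3}}}{1575} \approx -33566.0 + 0.0030305 i$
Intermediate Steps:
$N{\left(V \right)} = -1 + V$
$R{\left(D \right)} = - \frac{8}{9} + \frac{11 \sqrt{D}}{9}$
$d{\left(O,t \right)} = \frac{\sqrt{O^{2} + t^{2}}}{175}$ ($d{\left(O,t \right)} = \sqrt{O^{2} + t^{2}} \cdot \frac{1}{175} = \frac{\sqrt{O^{2} + t^{2}}}{175}$)
$- (33566 + d{\left(R{\left(-3 \right)},N{\left(5 \right)} \right)}) = - (33566 + \frac{\sqrt{\left(- \frac{8}{9} + \frac{11 \sqrt{-3}}{9}\right)^{2} + \left(-1 + 5\right)^{2}}}{175}) = - (33566 + \frac{\sqrt{\left(- \frac{8}{9} + \frac{11 i \sqrt{3}}{9}\right)^{2} + 4^{2}}}{175}) = - (33566 + \frac{\sqrt{\left(- \frac{8}{9} + \frac{11 i \sqrt{3}}{9}\right)^{2} + 16}}{175}) = - (33566 + \frac{\sqrt{16 + \left(- \frac{8}{9} + \frac{11 i \sqrt{3}}{9}\right)^{2}}}{175}) = -33566 - \frac{\sqrt{16 + \left(- \frac{8}{9} + \frac{11 i \sqrt{3}}{9}\right)^{2}}}{175}$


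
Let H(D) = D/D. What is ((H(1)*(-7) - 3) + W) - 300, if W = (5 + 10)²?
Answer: -85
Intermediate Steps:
H(D) = 1
W = 225 (W = 15² = 225)
((H(1)*(-7) - 3) + W) - 300 = ((1*(-7) - 3) + 225) - 300 = ((-7 - 3) + 225) - 300 = (-10 + 225) - 300 = 215 - 300 = -85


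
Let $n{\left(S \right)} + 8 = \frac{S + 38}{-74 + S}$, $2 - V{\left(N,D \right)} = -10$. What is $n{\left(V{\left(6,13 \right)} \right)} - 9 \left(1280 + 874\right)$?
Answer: $- \frac{601239}{31} \approx -19395.0$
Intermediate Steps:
$V{\left(N,D \right)} = 12$ ($V{\left(N,D \right)} = 2 - -10 = 2 + 10 = 12$)
$n{\left(S \right)} = -8 + \frac{38 + S}{-74 + S}$ ($n{\left(S \right)} = -8 + \frac{S + 38}{-74 + S} = -8 + \frac{38 + S}{-74 + S}$)
$n{\left(V{\left(6,13 \right)} \right)} - 9 \left(1280 + 874\right) = \frac{7 \left(90 - 12\right)}{-74 + 12} - 9 \left(1280 + 874\right) = \frac{7 \left(90 - 12\right)}{-62} - 9 \cdot 2154 = 7 \left(- \frac{1}{62}\right) 78 - 19386 = - \frac{273}{31} - 19386 = - \frac{601239}{31}$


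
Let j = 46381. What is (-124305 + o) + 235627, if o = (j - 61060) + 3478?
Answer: 100121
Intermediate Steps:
o = -11201 (o = (46381 - 61060) + 3478 = -14679 + 3478 = -11201)
(-124305 + o) + 235627 = (-124305 - 11201) + 235627 = -135506 + 235627 = 100121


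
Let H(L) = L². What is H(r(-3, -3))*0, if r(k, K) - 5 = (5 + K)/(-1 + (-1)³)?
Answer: 0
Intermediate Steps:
r(k, K) = 5/2 - K/2 (r(k, K) = 5 + (5 + K)/(-1 + (-1)³) = 5 + (5 + K)/(-1 - 1) = 5 + (5 + K)/(-2) = 5 + (5 + K)*(-½) = 5 + (-5/2 - K/2) = 5/2 - K/2)
H(r(-3, -3))*0 = (5/2 - ½*(-3))²*0 = (5/2 + 3/2)²*0 = 4²*0 = 16*0 = 0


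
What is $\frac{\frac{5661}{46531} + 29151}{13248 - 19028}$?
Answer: $- \frac{678215421}{134474590} \approx -5.0434$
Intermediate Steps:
$\frac{\frac{5661}{46531} + 29151}{13248 - 19028} = \frac{5661 \cdot \frac{1}{46531} + 29151}{-5780} = \left(\frac{5661}{46531} + 29151\right) \left(- \frac{1}{5780}\right) = \frac{1356430842}{46531} \left(- \frac{1}{5780}\right) = - \frac{678215421}{134474590}$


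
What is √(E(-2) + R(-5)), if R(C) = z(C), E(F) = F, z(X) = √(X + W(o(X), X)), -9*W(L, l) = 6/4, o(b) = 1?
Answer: √(-72 + 6*I*√186)/6 ≈ 0.71682 + 1.5855*I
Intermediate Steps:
W(L, l) = -⅙ (W(L, l) = -2/(3*4) = -⅑*3/2 = -⅙)
z(X) = √(-⅙ + X) (z(X) = √(X - ⅙) = √(-⅙ + X))
R(C) = √(-6 + 36*C)/6
√(E(-2) + R(-5)) = √(-2 + √(-6 + 36*(-5))/6) = √(-2 + √(-6 - 180)/6) = √(-2 + √(-186)/6) = √(-2 + (I*√186)/6) = √(-2 + I*√186/6)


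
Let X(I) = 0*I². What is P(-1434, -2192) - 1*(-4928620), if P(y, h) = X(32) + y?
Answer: 4927186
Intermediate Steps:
X(I) = 0
P(y, h) = y (P(y, h) = 0 + y = y)
P(-1434, -2192) - 1*(-4928620) = -1434 - 1*(-4928620) = -1434 + 4928620 = 4927186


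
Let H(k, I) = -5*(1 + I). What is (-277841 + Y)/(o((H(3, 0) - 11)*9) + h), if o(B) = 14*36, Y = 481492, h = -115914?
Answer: -203651/115410 ≈ -1.7646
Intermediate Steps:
H(k, I) = -5 - 5*I
o(B) = 504
(-277841 + Y)/(o((H(3, 0) - 11)*9) + h) = (-277841 + 481492)/(504 - 115914) = 203651/(-115410) = 203651*(-1/115410) = -203651/115410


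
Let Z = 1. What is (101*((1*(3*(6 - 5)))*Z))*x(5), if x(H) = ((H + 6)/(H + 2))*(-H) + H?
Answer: -6060/7 ≈ -865.71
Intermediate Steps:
x(H) = H - H*(6 + H)/(2 + H) (x(H) = ((6 + H)/(2 + H))*(-H) + H = -H*(6 + H)/(2 + H) + H = H - H*(6 + H)/(2 + H))
(101*((1*(3*(6 - 5)))*Z))*x(5) = (101*((1*(3*(6 - 5)))*1))*(-4*5/(2 + 5)) = (101*((1*(3*1))*1))*(-4*5/7) = (101*((1*3)*1))*(-4*5*⅐) = (101*(3*1))*(-20/7) = (101*3)*(-20/7) = 303*(-20/7) = -6060/7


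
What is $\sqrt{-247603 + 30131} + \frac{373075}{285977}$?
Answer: $\frac{373075}{285977} + 8 i \sqrt{3398} \approx 1.3046 + 466.34 i$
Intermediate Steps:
$\sqrt{-247603 + 30131} + \frac{373075}{285977} = \sqrt{-217472} + 373075 \cdot \frac{1}{285977} = 8 i \sqrt{3398} + \frac{373075}{285977} = \frac{373075}{285977} + 8 i \sqrt{3398}$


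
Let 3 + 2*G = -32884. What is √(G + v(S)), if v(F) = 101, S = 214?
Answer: I*√65370/2 ≈ 127.84*I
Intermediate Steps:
G = -32887/2 (G = -3/2 + (½)*(-32884) = -3/2 - 16442 = -32887/2 ≈ -16444.)
√(G + v(S)) = √(-32887/2 + 101) = √(-32685/2) = I*√65370/2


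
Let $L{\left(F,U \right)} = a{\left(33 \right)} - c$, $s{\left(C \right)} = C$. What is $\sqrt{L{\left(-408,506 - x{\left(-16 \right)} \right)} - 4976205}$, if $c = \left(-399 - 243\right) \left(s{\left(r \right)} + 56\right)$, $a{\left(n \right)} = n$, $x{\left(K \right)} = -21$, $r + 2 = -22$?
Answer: $2 i \sqrt{1238907} \approx 2226.1 i$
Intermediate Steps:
$r = -24$ ($r = -2 - 22 = -24$)
$c = -20544$ ($c = \left(-399 - 243\right) \left(-24 + 56\right) = \left(-642\right) 32 = -20544$)
$L{\left(F,U \right)} = 20577$ ($L{\left(F,U \right)} = 33 - -20544 = 33 + 20544 = 20577$)
$\sqrt{L{\left(-408,506 - x{\left(-16 \right)} \right)} - 4976205} = \sqrt{20577 - 4976205} = \sqrt{-4955628} = 2 i \sqrt{1238907}$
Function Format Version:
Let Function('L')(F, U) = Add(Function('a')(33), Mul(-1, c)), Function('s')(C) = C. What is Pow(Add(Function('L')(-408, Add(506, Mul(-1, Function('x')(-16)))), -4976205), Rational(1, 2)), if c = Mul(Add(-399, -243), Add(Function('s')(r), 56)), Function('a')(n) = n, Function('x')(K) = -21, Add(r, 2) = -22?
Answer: Mul(2, I, Pow(1238907, Rational(1, 2))) ≈ Mul(2226.1, I)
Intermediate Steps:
r = -24 (r = Add(-2, -22) = -24)
c = -20544 (c = Mul(Add(-399, -243), Add(-24, 56)) = Mul(-642, 32) = -20544)
Function('L')(F, U) = 20577 (Function('L')(F, U) = Add(33, Mul(-1, -20544)) = Add(33, 20544) = 20577)
Pow(Add(Function('L')(-408, Add(506, Mul(-1, Function('x')(-16)))), -4976205), Rational(1, 2)) = Pow(Add(20577, -4976205), Rational(1, 2)) = Pow(-4955628, Rational(1, 2)) = Mul(2, I, Pow(1238907, Rational(1, 2)))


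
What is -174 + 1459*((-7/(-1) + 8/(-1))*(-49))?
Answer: 71317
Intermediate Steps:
-174 + 1459*((-7/(-1) + 8/(-1))*(-49)) = -174 + 1459*((-7*(-1) + 8*(-1))*(-49)) = -174 + 1459*((7 - 8)*(-49)) = -174 + 1459*(-1*(-49)) = -174 + 1459*49 = -174 + 71491 = 71317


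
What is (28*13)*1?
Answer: 364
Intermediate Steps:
(28*13)*1 = 364*1 = 364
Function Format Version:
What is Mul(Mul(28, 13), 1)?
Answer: 364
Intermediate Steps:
Mul(Mul(28, 13), 1) = Mul(364, 1) = 364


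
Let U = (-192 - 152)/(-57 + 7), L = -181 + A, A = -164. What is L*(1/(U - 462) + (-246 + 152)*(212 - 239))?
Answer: -9962681955/11378 ≈ -8.7561e+5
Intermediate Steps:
L = -345 (L = -181 - 164 = -345)
U = 172/25 (U = -344/(-50) = -344*(-1/50) = 172/25 ≈ 6.8800)
L*(1/(U - 462) + (-246 + 152)*(212 - 239)) = -345*(1/(172/25 - 462) + (-246 + 152)*(212 - 239)) = -345*(1/(-11378/25) - 94*(-27)) = -345*(-25/11378 + 2538) = -345*28877339/11378 = -9962681955/11378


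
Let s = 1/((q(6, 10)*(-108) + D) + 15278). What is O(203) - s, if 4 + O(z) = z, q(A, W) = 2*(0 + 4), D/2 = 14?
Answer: 2873957/14442 ≈ 199.00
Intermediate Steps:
D = 28 (D = 2*14 = 28)
q(A, W) = 8 (q(A, W) = 2*4 = 8)
O(z) = -4 + z
s = 1/14442 (s = 1/((8*(-108) + 28) + 15278) = 1/((-864 + 28) + 15278) = 1/(-836 + 15278) = 1/14442 ≈ 6.9242e-5)
O(203) - s = (-4 + 203) - 1*1/14442 = 199 - 1/14442 = 2873957/14442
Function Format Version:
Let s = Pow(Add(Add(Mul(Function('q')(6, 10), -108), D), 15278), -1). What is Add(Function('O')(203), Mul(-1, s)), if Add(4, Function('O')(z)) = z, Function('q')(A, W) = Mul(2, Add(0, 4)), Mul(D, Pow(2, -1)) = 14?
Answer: Rational(2873957, 14442) ≈ 199.00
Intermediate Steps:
D = 28 (D = Mul(2, 14) = 28)
Function('q')(A, W) = 8 (Function('q')(A, W) = Mul(2, 4) = 8)
Function('O')(z) = Add(-4, z)
s = Rational(1, 14442) (s = Pow(Add(Add(Mul(8, -108), 28), 15278), -1) = Pow(Add(Add(-864, 28), 15278), -1) = Pow(Add(-836, 15278), -1) = Pow(14442, -1) = Rational(1, 14442) ≈ 6.9242e-5)
Add(Function('O')(203), Mul(-1, s)) = Add(Add(-4, 203), Mul(-1, Rational(1, 14442))) = Add(199, Rational(-1, 14442)) = Rational(2873957, 14442)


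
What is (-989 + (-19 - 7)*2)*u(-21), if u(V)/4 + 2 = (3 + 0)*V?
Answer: 270660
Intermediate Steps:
u(V) = -8 + 12*V (u(V) = -8 + 4*((3 + 0)*V) = -8 + 4*(3*V) = -8 + 12*V)
(-989 + (-19 - 7)*2)*u(-21) = (-989 + (-19 - 7)*2)*(-8 + 12*(-21)) = (-989 - 26*2)*(-8 - 252) = (-989 - 52)*(-260) = -1041*(-260) = 270660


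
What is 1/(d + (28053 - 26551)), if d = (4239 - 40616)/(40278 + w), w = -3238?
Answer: 37040/55597703 ≈ 0.00066621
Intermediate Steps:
d = -36377/37040 (d = (4239 - 40616)/(40278 - 3238) = -36377/37040 ≈ -0.98210)
1/(d + (28053 - 26551)) = 1/(-36377/37040 + (28053 - 26551)) = 1/(-36377/37040 + 1502) = 1/(55597703/37040) = 37040/55597703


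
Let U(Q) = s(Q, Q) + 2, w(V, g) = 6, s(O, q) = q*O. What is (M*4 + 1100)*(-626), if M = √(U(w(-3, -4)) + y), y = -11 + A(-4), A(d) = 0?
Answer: -688600 - 7512*√3 ≈ -7.0161e+5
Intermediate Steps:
s(O, q) = O*q
U(Q) = 2 + Q² (U(Q) = Q*Q + 2 = Q² + 2 = 2 + Q²)
y = -11 (y = -11 + 0 = -11)
M = 3*√3 (M = √((2 + 6²) - 11) = √((2 + 36) - 11) = √(38 - 11) = √27 = 3*√3 ≈ 5.1962)
(M*4 + 1100)*(-626) = ((3*√3)*4 + 1100)*(-626) = (12*√3 + 1100)*(-626) = (1100 + 12*√3)*(-626) = -688600 - 7512*√3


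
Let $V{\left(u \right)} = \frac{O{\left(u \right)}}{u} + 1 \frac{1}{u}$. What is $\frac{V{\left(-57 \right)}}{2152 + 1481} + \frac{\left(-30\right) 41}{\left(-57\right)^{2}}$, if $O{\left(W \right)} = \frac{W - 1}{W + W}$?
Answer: $- \frac{4468676}{11803617} \approx -0.37859$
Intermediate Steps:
$O{\left(W \right)} = \frac{-1 + W}{2 W}$
$V{\left(u \right)} = \frac{1}{u} + \frac{-1 + u}{2 u^{2}}$ ($V{\left(u \right)} = \frac{\frac{1}{2} \frac{1}{u} \left(-1 + u\right)}{u} + 1 \frac{1}{u} = \frac{-1 + u}{2 u^{2}} + \frac{1}{u} = \frac{1}{u} + \frac{-1 + u}{2 u^{2}}$)
$\frac{V{\left(-57 \right)}}{2152 + 1481} + \frac{\left(-30\right) 41}{\left(-57\right)^{2}} = \frac{\frac{1}{2} \cdot \frac{1}{3249} \left(-1 + 3 \left(-57\right)\right)}{2152 + 1481} + \frac{\left(-30\right) 41}{\left(-57\right)^{2}} = \frac{\frac{1}{2} \cdot \frac{1}{3249} \left(-1 - 171\right)}{3633} - \frac{1230}{3249} = \frac{1}{2} \cdot \frac{1}{3249} \left(-172\right) \frac{1}{3633} - \frac{410}{1083} = \left(- \frac{86}{3249}\right) \frac{1}{3633} - \frac{410}{1083} = - \frac{86}{11803617} - \frac{410}{1083} = - \frac{4468676}{11803617}$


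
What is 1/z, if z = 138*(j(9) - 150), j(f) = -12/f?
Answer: -1/20884 ≈ -4.7884e-5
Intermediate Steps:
z = -20884 (z = 138*(-12/9 - 150) = 138*(-12*⅑ - 150) = 138*(-4/3 - 150) = 138*(-454/3) = -20884)
1/z = 1/(-20884) = -1/20884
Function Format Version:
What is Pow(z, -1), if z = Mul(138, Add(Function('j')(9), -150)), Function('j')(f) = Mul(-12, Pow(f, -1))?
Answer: Rational(-1, 20884) ≈ -4.7884e-5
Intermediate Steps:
z = -20884 (z = Mul(138, Add(Mul(-12, Pow(9, -1)), -150)) = Mul(138, Add(Mul(-12, Rational(1, 9)), -150)) = Mul(138, Add(Rational(-4, 3), -150)) = Mul(138, Rational(-454, 3)) = -20884)
Pow(z, -1) = Pow(-20884, -1) = Rational(-1, 20884)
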